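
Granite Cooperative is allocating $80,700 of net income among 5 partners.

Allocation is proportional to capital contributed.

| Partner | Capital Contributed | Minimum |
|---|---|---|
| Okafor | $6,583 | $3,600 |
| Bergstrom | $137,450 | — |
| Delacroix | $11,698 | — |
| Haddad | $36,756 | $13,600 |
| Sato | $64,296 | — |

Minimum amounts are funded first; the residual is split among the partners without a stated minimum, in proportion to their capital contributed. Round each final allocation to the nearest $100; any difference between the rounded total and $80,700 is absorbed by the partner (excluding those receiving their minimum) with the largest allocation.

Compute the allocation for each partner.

Okafor: $3,600; Bergstrom: $40,900; Delacroix: $3,500; Haddad: $13,600; Sato: $19,100

Minimums first: Okafor $3,600; Haddad $13,600. Remaining pool $63,500.
Remaining pool split over remaining capital contributed 213,444: Bergstrom 40,891.64 → $40,900; Delacroix 3,480.18 → $3,500; Sato 19,128.18 → $19,100.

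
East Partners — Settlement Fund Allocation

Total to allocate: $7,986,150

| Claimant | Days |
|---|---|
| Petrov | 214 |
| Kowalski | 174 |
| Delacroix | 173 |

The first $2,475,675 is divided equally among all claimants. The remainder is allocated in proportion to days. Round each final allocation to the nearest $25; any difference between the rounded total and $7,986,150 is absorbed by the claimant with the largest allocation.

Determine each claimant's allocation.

Equal tier: $2,475,675 ÷ 3 = $825,225 apiece.
Remainder $5,510,475 by days (total 561): Petrov 2,102,035.03 → $2,102,025; Kowalski 1,709,131.28 → $1,709,125; Delacroix 1,699,308.69 → $1,699,300.
Rounding difference +$25 on remainder applied to Petrov.
Totals: Petrov $825,225 + $2,102,050 = $2,927,275; Kowalski $825,225 + $1,709,125 = $2,534,350; Delacroix $825,225 + $1,699,300 = $2,524,525.

Petrov: $2,927,275 | Kowalski: $2,534,350 | Delacroix: $2,524,525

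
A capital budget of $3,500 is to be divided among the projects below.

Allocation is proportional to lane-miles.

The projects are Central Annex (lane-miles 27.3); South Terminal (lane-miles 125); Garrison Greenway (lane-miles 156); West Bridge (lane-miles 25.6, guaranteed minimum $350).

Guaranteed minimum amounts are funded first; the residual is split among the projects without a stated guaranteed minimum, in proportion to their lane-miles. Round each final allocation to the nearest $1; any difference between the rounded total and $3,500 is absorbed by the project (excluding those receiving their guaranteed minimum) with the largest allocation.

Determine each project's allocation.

Minimums first: West Bridge $350. Balance $3,150.
Balance split over remaining lane-miles 308.3: Central Annex 278.93 → $279; South Terminal 1,277.17 → $1,277; Garrison Greenway 1,593.90 → $1,594.

Central Annex: $279 | South Terminal: $1,277 | Garrison Greenway: $1,594 | West Bridge: $350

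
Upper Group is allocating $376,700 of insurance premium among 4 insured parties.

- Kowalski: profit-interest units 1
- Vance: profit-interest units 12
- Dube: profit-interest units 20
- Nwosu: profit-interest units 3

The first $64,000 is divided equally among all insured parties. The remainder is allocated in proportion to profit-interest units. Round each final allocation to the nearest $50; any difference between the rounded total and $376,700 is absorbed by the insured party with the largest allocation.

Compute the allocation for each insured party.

$64,000 shared equally gives $16,000 per insured party.
Remainder $312,700 by profit-interest units (total 36): Kowalski 8,686.11 → $8,700; Vance 104,233.33 → $104,250; Dube 173,722.22 → $173,700; Nwosu 26,058.33 → $26,050.
Totals: Kowalski $16,000 + $8,700 = $24,700; Vance $16,000 + $104,250 = $120,250; Dube $16,000 + $173,700 = $189,700; Nwosu $16,000 + $26,050 = $42,050.

Kowalski: $24,700 | Vance: $120,250 | Dube: $189,700 | Nwosu: $42,050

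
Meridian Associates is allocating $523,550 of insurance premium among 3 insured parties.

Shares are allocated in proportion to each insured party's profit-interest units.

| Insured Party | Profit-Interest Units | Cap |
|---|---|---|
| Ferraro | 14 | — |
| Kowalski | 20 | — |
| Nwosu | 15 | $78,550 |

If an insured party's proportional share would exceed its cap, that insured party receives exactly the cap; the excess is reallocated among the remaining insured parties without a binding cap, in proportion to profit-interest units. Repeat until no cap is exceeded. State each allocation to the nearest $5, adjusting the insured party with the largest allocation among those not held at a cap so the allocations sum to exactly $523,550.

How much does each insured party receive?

Total profit-interest units = 49.
Unconstrained shares: Ferraro 149,585.71; Kowalski 213,693.88; Nwosu 160,270.41.
Capped: Nwosu ($78,550); balance $445,000 reallocated over remaining profit-interest units 34.
Shares after redistribution: Ferraro 183,235.29 → $183,235; Kowalski 261,764.71 → $261,765.

Ferraro: $183,235 | Kowalski: $261,765 | Nwosu: $78,550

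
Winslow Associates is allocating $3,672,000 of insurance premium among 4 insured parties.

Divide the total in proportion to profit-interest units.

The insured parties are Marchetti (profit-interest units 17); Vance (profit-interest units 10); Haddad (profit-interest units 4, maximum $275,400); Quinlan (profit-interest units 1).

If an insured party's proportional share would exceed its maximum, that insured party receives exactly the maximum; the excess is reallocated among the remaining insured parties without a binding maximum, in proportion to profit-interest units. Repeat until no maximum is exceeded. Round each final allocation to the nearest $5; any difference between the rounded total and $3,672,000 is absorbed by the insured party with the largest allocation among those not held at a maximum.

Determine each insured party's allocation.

Marchetti: $2,062,225; Vance: $1,213,070; Haddad: $275,400; Quinlan: $121,305

Sum of profit-interest units: 32.
Pro-rata shares before constraints: Marchetti 1,950,750.00; Vance 1,147,500.00; Haddad 459,000.00; Quinlan 114,750.00.
Capped: Haddad ($275,400); remaining pool $3,396,600 reallocated over remaining profit-interest units 28.
Remaining shares: Marchetti 2,062,221.43 → $2,062,220; Vance 1,213,071.43 → $1,213,070; Quinlan 121,307.14 → $121,305.
Rounding difference +$5 applied to Marchetti → $2,062,225.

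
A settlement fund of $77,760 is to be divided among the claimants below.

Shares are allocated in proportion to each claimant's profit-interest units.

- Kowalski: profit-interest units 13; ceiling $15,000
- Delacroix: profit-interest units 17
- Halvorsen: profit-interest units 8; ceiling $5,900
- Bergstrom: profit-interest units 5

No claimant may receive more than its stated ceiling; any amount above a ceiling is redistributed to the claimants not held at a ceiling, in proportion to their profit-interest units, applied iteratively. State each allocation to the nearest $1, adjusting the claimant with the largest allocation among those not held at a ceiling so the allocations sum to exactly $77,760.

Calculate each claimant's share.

Sum of profit-interest units: 43.
Pro-rata shares before constraints: Kowalski 23,508.84; Delacroix 30,742.33; Halvorsen 14,466.98; Bergstrom 9,041.86.
Cap binds for Kowalski ($15,000), Halvorsen ($5,900); remaining pool $56,860 reallocated over remaining profit-interest units 22.
Shares after redistribution: Delacroix 43,937.27 → $43,937; Bergstrom 12,922.73 → $12,923.

Kowalski: $15,000 | Delacroix: $43,937 | Halvorsen: $5,900 | Bergstrom: $12,923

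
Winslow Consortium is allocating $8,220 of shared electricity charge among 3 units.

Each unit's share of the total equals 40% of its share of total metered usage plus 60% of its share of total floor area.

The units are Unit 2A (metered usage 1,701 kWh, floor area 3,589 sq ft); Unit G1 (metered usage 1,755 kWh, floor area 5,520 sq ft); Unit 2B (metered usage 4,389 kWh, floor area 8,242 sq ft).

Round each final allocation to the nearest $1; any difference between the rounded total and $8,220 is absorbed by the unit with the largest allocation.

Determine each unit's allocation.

Unit 2A: $1,733 | Unit G1: $2,305 | Unit 2B: $4,182

Metered usage total 7,845; floor area total 17,351.
Composite weights (40% metered usage + 60% floor area): Unit 2A 0.2108; Unit G1 0.2804; Unit 2B 0.5088.
Proportional shares: Unit 2A 1,733.09; Unit G1 2,304.61; Unit 2B 4,182.30.
Rounded to nearest $1: Unit 2A $1,733; Unit G1 $2,305; Unit 2B $4,182. Sum = $8,220.
Rounded total matches; no reconciliation needed.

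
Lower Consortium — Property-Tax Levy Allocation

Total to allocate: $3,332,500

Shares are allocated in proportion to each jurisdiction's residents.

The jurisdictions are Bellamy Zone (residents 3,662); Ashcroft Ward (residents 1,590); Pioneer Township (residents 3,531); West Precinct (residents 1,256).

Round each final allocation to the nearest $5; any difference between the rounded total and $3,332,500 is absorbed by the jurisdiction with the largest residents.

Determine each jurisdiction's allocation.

Sum of residents: 3,662 + 1,590 + 3,531 + 1,256 = 10,039.
Unrounded shares: Bellamy Zone 1,215,620.58; Ashcroft Ward 527,809.04; Pioneer Township 1,172,134.43; West Precinct 416,935.95.
After rounding ($5): Bellamy Zone $1,215,620; Ashcroft Ward $527,810; Pioneer Township $1,172,135; West Precinct $416,935. Sum = $3,332,500.
Sum already equals the total — no adjustment.

Bellamy Zone: $1,215,620; Ashcroft Ward: $527,810; Pioneer Township: $1,172,135; West Precinct: $416,935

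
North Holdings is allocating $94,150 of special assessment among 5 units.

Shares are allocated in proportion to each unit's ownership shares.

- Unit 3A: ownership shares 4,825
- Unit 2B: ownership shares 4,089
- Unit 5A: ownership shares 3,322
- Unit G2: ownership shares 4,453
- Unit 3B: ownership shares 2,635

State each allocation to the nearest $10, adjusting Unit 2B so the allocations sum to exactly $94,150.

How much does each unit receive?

Ownership shares total: 19,324.
Unrounded shares: Unit 3A 4,825/19,324 × $94,150 = 23,508.27; Unit 2B 4,089/19,324 × $94,150 = 19,922.34; Unit 5A 3,322/19,324 × $94,150 = 16,185.38; Unit G2 4,453/19,324 × $94,150 = 21,695.82; Unit 3B 2,635/19,324 × $94,150 = 12,838.19.
After rounding ($10): Unit 3A $23,510; Unit 2B $19,920; Unit 5A $16,190; Unit G2 $21,700; Unit 3B $12,840. Sum = $94,160.
Difference $94,150 − $94,160 = −$10 applied to Unit 2B: Unit 2B becomes $19,910.

Unit 3A: $23,510; Unit 2B: $19,910; Unit 5A: $16,190; Unit G2: $21,700; Unit 3B: $12,840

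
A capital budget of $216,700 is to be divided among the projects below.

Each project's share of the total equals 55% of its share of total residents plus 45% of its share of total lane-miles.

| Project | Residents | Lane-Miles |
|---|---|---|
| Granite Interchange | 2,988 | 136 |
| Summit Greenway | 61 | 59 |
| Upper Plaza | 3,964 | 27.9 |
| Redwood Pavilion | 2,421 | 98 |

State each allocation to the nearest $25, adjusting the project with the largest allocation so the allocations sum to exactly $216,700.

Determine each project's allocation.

Residents total 9,434; lane-miles total 320.9.
Combined weights (55% residents + 45% lane-miles): Granite Interchange 0.3649; Summit Greenway 0.0863; Upper Plaza 0.2702; Redwood Pavilion 0.2786.
Proportional shares: Granite Interchange 79,076.72; Summit Greenway 18,699.55; Upper Plaza 58,557.67; Redwood Pavilion 60,366.06.
At nearest $25: Granite Interchange $79,075; Summit Greenway $18,700; Upper Plaza $58,550; Redwood Pavilion $60,375. Sum = $216,700.
Sum already equals the total — no adjustment.

Granite Interchange: $79,075 | Summit Greenway: $18,700 | Upper Plaza: $58,550 | Redwood Pavilion: $60,375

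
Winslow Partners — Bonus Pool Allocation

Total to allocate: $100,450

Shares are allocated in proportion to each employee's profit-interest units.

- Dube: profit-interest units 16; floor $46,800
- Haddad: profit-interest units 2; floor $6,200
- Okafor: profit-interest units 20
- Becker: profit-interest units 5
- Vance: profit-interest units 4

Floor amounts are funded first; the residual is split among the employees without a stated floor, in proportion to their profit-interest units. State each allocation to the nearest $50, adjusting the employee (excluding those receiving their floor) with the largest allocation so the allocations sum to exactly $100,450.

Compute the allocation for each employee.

Minimums first: Dube $46,800; Haddad $6,200. Remaining pool $47,450.
Remaining pool split over remaining profit-interest units 29: Okafor 32,724.14 → $32,700; Becker 8,181.03 → $8,200; Vance 6,544.83 → $6,550.

Dube: $46,800; Haddad: $6,200; Okafor: $32,700; Becker: $8,200; Vance: $6,550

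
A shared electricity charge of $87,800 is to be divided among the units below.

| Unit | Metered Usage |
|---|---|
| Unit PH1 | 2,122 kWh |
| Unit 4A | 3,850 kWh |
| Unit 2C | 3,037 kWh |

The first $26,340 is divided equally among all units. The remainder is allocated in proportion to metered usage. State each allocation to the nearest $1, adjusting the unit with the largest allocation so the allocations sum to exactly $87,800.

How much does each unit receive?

Unit PH1: $23,256 · Unit 4A: $35,045 · Unit 2C: $29,499

First tranche $26,340 split equally: $8,780 each.
Remainder $61,460 by metered usage (total 9,009): Unit PH1 14,476.43 → $14,476; Unit 4A 26,264.96 → $26,265; Unit 2C 20,718.62 → $20,719.
Totals: Unit PH1 $8,780 + $14,476 = $23,256; Unit 4A $8,780 + $26,265 = $35,045; Unit 2C $8,780 + $20,719 = $29,499.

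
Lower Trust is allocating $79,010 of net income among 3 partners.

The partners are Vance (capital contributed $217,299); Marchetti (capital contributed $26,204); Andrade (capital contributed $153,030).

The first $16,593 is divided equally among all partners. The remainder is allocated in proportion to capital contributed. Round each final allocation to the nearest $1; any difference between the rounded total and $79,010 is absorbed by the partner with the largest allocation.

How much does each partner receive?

Equal tier: $16,593 ÷ 3 = $5,531 apiece.
Remainder $62,417 by capital contributed (total 396,533): Vance 34,204.35 → $34,204; Marchetti 4,124.69 → $4,125; Andrade 24,087.97 → $24,088.
Totals: Vance $5,531 + $34,204 = $39,735; Marchetti $5,531 + $4,125 = $9,656; Andrade $5,531 + $24,088 = $29,619.

Vance: $39,735 | Marchetti: $9,656 | Andrade: $29,619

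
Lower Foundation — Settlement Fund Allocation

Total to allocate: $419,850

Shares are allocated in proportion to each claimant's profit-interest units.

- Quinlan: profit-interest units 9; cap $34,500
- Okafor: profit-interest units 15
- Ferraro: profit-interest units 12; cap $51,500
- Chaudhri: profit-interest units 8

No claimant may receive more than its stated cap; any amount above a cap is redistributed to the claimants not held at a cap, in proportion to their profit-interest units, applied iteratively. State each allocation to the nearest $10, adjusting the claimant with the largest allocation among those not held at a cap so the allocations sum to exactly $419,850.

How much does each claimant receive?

Combined profit-interest units = 44.
Unconstrained shares: Quinlan 85,878.41; Okafor 143,130.68; Ferraro 114,504.55; Chaudhri 76,336.36.
Capped: Quinlan ($34,500), Ferraro ($51,500); balance $333,850 reallocated over remaining profit-interest units 23.
Shares after redistribution: Okafor 217,728.26 → $217,730; Chaudhri 116,121.74 → $116,120.

Quinlan: $34,500 · Okafor: $217,730 · Ferraro: $51,500 · Chaudhri: $116,120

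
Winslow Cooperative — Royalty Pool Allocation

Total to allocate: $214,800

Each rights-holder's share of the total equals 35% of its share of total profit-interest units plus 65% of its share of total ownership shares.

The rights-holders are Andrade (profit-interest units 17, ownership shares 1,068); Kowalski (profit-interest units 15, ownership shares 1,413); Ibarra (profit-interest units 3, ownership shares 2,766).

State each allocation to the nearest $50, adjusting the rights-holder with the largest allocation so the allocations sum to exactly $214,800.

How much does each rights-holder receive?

Totals — profit-interest units 35, ownership shares 5,247.
Blended shares (35% profit-interest units + 65% ownership shares): Andrade 0.3023; Kowalski 0.3250; Ibarra 0.3727.
Raw shares: Andrade 64,934.94; Kowalski 69,819.21; Ibarra 80,045.85.
At nearest $50: Andrade $64,950; Kowalski $69,800; Ibarra $80,050. Sum = $214,800.
Rounded total matches; no reconciliation needed.

Andrade: $64,950; Kowalski: $69,800; Ibarra: $80,050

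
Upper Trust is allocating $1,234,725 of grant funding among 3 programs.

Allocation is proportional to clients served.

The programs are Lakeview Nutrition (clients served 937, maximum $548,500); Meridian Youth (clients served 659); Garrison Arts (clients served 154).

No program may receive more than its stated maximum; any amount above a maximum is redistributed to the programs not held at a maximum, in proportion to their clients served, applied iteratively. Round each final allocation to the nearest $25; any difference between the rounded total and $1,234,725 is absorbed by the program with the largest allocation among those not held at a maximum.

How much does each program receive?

Lakeview Nutrition: $548,500; Meridian Youth: $556,250; Garrison Arts: $129,975

Clients served total: 1,750.
Unconstrained shares: Lakeview Nutrition 661,107.04; Meridian Youth 464,962.16; Garrison Arts 108,655.80.
Cap binds for Lakeview Nutrition ($548,500); residual $686,225 reallocated over remaining clients served 813.
Shares after redistribution: Meridian Youth 556,238.96 → $556,250; Garrison Arts 129,986.04 → $129,975.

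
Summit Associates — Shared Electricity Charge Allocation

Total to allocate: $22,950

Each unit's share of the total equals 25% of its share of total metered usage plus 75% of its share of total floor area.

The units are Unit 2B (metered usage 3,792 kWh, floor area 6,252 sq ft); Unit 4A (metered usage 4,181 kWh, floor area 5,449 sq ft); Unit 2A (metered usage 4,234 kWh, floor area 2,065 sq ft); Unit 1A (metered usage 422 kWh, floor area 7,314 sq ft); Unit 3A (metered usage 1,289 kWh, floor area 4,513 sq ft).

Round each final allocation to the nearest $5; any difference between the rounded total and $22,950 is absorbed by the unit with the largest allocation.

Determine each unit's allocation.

Unit 2B: $5,765; Unit 4A: $5,390; Unit 2A: $3,135; Unit 1A: $5,095; Unit 3A: $3,565

Totals — metered usage 13,918, floor area 25,593.
Combined weights (25% metered usage + 75% floor area): Unit 2B 0.2513; Unit 4A 0.2348; Unit 2A 0.1366; Unit 1A 0.2219; Unit 3A 0.1554.
Unrounded shares: Unit 2B 5,767.96; Unit 4A 5,388.27; Unit 2A 3,134.22; Unit 1A 5,092.97; Unit 3A 3,566.58.
Rounded to nearest $5: Unit 2B $5,770; Unit 4A $5,390; Unit 2A $3,135; Unit 1A $5,095; Unit 3A $3,565. Sum = $22,955.
Difference $22,950 − $22,955 = −$5 applied to largest allocation (Unit 2B): Unit 2B becomes $5,765.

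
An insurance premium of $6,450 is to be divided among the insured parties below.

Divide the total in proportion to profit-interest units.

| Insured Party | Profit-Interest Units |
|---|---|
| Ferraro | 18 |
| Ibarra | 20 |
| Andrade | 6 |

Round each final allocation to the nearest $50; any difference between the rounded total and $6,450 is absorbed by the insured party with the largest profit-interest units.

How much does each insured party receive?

Ferraro: $2,650 | Ibarra: $2,900 | Andrade: $900

Total profit-interest units = 18 + 20 + 6 = 44.
Proportional shares: Ferraro 2,638.64; Ibarra 2,931.82; Andrade 879.55.
After rounding ($50): Ferraro $2,650; Ibarra $2,950; Andrade $900. Sum = $6,500.
Difference $6,450 − $6,500 = −$50 applied to largest profit-interest units (Ibarra): Ibarra becomes $2,900.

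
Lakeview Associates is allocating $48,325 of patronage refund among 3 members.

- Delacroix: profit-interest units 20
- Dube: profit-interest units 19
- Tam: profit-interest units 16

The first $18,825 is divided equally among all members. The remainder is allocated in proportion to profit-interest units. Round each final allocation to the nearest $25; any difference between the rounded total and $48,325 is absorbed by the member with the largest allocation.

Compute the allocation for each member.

Delacroix: $17,000 · Dube: $16,475 · Tam: $14,850

$18,825 shared equally gives $6,275 per member.
Remainder $29,500 by profit-interest units (total 55): Delacroix 10,727.27 → $10,725; Dube 10,190.91 → $10,200; Tam 8,581.82 → $8,575.
Totals: Delacroix $6,275 + $10,725 = $17,000; Dube $6,275 + $10,200 = $16,475; Tam $6,275 + $8,575 = $14,850.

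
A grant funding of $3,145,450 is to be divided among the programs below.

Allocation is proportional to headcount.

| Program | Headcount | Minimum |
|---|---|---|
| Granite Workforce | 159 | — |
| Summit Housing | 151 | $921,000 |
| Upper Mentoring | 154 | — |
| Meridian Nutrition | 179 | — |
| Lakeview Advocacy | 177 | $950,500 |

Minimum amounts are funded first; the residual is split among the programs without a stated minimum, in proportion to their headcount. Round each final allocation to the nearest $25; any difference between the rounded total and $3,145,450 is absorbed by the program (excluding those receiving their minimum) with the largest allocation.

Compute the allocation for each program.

Minimums first: Summit Housing $921,000; Lakeview Advocacy $950,500. Remaining pool $1,273,950.
Remaining pool split over remaining headcount 492: Granite Workforce 411,703.35 → $411,700; Upper Mentoring 398,756.71 → $398,750; Meridian Nutrition 463,489.94 → $463,500.

Granite Workforce: $411,700 · Summit Housing: $921,000 · Upper Mentoring: $398,750 · Meridian Nutrition: $463,500 · Lakeview Advocacy: $950,500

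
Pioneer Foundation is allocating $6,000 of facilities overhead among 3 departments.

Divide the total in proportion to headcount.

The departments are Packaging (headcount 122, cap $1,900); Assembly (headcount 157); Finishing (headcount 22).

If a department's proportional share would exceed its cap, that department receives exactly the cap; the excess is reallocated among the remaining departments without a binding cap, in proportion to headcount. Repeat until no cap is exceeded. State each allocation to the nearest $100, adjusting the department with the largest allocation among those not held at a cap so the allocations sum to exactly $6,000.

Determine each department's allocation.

Packaging: $1,900; Assembly: $3,600; Finishing: $500

Total headcount = 301.
Pro-rata shares before constraints: Packaging 2,431.89; Assembly 3,129.57; Finishing 438.54.
Capped: Packaging ($1,900); residual $4,100 reallocated over remaining headcount 179.
Shares after redistribution: Assembly 3,596.09 → $3,600; Finishing 503.91 → $500.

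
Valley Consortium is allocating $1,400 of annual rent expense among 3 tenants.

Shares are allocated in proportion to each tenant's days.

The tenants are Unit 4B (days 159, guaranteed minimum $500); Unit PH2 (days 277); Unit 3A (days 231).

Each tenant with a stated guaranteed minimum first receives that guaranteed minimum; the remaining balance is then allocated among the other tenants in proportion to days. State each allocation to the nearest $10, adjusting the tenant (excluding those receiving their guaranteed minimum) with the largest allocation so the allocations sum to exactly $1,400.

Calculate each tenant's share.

Unit 4B: $500 | Unit PH2: $490 | Unit 3A: $410

Guaranteed amounts: Unit 4B $500. Remaining pool $900.
Remaining pool split over remaining days 508: Unit PH2 490.75 → $490; Unit 3A 409.25 → $410.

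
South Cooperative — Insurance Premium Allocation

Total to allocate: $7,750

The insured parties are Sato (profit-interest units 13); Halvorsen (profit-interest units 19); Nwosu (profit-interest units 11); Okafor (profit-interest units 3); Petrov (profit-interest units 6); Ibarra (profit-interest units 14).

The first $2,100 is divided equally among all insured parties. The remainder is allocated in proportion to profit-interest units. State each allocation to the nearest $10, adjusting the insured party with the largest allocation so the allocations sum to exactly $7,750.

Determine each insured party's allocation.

$2,100 shared equally gives $350 per insured party.
Remainder $5,650 by profit-interest units (total 66): Sato 1,112.88 → $1,110; Halvorsen 1,626.52 → $1,630; Nwosu 941.67 → $940; Okafor 256.82 → $260; Petrov 513.64 → $510; Ibarra 1,198.48 → $1,200.
Totals: Sato $350 + $1,110 = $1,460; Halvorsen $350 + $1,630 = $1,980; Nwosu $350 + $940 = $1,290; Okafor $350 + $260 = $610; Petrov $350 + $510 = $860; Ibarra $350 + $1,200 = $1,550.

Sato: $1,460 | Halvorsen: $1,980 | Nwosu: $1,290 | Okafor: $610 | Petrov: $860 | Ibarra: $1,550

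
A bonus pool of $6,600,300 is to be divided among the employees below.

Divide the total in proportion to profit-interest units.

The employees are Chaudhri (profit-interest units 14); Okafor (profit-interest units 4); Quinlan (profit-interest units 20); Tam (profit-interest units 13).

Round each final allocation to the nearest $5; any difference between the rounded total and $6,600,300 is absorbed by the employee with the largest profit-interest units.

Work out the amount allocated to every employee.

Total profit-interest units = 14 + 4 + 20 + 13 = 51.
Pro-rata amounts: Chaudhri 1,811,847.06; Okafor 517,670.59; Quinlan 2,588,352.94; Tam 1,682,429.41.
Rounded to nearest $5: Chaudhri $1,811,845; Okafor $517,670; Quinlan $2,588,355; Tam $1,682,430. Sum = $6,600,300.
No rounding difference to absorb.

Chaudhri: $1,811,845 | Okafor: $517,670 | Quinlan: $2,588,355 | Tam: $1,682,430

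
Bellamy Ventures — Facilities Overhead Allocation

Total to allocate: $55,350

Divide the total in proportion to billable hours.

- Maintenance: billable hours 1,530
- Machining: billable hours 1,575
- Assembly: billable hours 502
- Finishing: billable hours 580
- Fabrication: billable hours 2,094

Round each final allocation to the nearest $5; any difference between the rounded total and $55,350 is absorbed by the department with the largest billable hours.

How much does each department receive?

Maintenance: $13,485 | Machining: $13,880 | Assembly: $4,425 | Finishing: $5,110 | Fabrication: $18,450

Total billable hours = 6,281.
Raw shares: Maintenance 1,530/6,281 × $55,350 = 13,482.81; Machining 1,575/6,281 × $55,350 = 13,879.36; Assembly 502/6,281 × $55,350 = 4,423.77; Finishing 580/6,281 × $55,350 = 5,111.13; Fabrication 2,094/6,281 × $55,350 = 18,452.94.
At nearest $5: Maintenance $13,485; Machining $13,880; Assembly $4,425; Finishing $5,110; Fabrication $18,455. Sum = $55,355.
Difference $55,350 − $55,355 = −$5 applied to largest billable hours (Fabrication): Fabrication becomes $18,450.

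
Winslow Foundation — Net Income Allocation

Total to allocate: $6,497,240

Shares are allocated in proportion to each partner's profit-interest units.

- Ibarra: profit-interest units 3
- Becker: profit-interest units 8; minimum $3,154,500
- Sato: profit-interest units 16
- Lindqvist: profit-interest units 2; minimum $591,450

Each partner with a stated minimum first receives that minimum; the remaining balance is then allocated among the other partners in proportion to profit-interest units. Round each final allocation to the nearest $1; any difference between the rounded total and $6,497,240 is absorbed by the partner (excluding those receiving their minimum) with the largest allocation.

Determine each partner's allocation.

Minimums first: Becker $3,154,500; Lindqvist $591,450. Residual $2,751,290.
Residual split over remaining profit-interest units 19: Ibarra 434,414.21 → $434,414; Sato 2,316,875.79 → $2,316,876.

Ibarra: $434,414 | Becker: $3,154,500 | Sato: $2,316,876 | Lindqvist: $591,450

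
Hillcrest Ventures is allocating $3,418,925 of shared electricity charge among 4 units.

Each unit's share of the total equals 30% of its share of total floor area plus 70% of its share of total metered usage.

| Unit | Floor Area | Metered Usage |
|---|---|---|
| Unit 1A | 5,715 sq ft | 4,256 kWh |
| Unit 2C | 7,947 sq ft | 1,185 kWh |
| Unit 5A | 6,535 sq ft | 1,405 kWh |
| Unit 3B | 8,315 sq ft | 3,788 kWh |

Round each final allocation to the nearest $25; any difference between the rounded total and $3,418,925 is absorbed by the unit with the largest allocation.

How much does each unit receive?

Unit 1A: $1,163,425 · Unit 2C: $552,575 · Unit 5A: $551,300 · Unit 3B: $1,151,625

Floor area total 28,512; metered usage total 10,634.
Blended shares (30% floor area + 70% metered usage): Unit 1A 0.3403; Unit 2C 0.1616; Unit 5A 0.1612; Unit 3B 0.3368.
Unrounded shares: Unit 1A 1,163,427.90; Unit 2C 552,573.28; Unit 5A 551,291.01; Unit 3B 1,151,632.80.
After rounding ($25): Unit 1A $1,163,425; Unit 2C $552,575; Unit 5A $551,300; Unit 3B $1,151,625. Sum = $3,418,925.
Rounded total matches; no reconciliation needed.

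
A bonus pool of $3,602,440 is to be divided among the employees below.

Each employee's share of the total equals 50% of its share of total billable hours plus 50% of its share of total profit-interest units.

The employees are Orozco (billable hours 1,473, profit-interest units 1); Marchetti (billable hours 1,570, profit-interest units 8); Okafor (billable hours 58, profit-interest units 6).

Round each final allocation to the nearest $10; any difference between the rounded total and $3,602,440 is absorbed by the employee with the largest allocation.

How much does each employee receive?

Orozco: $975,680; Marchetti: $1,872,580; Okafor: $754,180

Billable hours total 3,101; profit-interest units total 15.
Blended shares (50% billable hours + 50% profit-interest units): Orozco 0.2708; Marchetti 0.5198; Okafor 0.2094.
Pro-rata amounts: Orozco 975,675.35; Marchetti 1,872,587.27; Okafor 754,177.38.
At nearest $10: Orozco $975,680; Marchetti $1,872,590; Okafor $754,180. Sum = $3,602,450.
Difference $3,602,440 − $3,602,450 = −$10 applied to largest allocation (Marchetti): Marchetti becomes $1,872,580.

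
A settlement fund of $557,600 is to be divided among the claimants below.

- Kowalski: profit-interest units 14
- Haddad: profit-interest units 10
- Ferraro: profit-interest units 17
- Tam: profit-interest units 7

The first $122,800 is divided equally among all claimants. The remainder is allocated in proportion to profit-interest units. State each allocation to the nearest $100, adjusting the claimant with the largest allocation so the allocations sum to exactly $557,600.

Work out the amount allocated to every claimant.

Kowalski: $157,500; Haddad: $121,300; Ferraro: $184,700; Tam: $94,100

First tranche $122,800 split equally: $30,700 each.
Remainder $434,800 by profit-interest units (total 48): Kowalski 126,816.67 → $126,800; Haddad 90,583.33 → $90,600; Ferraro 153,991.67 → $154,000; Tam 63,408.33 → $63,400.
Totals: Kowalski $30,700 + $126,800 = $157,500; Haddad $30,700 + $90,600 = $121,300; Ferraro $30,700 + $154,000 = $184,700; Tam $30,700 + $63,400 = $94,100.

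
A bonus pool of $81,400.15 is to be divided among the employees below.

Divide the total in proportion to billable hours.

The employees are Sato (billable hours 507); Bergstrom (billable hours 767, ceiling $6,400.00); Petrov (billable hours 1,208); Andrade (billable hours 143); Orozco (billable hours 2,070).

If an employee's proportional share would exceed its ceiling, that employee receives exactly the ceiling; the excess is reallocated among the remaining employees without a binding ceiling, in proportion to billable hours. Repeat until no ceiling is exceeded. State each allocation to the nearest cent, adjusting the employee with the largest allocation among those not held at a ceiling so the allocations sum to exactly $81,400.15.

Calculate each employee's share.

Billable hours total: 4,695.
Proportional shares (ignoring caps): Sato 8,790.1759; Bergstrom 13,297.9585; Petrov 20,943.8512; Andrade 2,479.2804; Orozco 35,888.8840.
Capped: Bergstrom ($6,400.00); remaining pool $75,000.15 reallocated over remaining billable hours 3,928.
Redistributed shares: Sato 9,680.5183 → $9,680.52; Petrov 23,065.2192 → $23,065.22; Andrade 2,730.4026 → $2,730.40; Orozco 39,524.0098 → $39,524.01.

Sato: $9,680.52 | Bergstrom: $6,400.00 | Petrov: $23,065.22 | Andrade: $2,730.40 | Orozco: $39,524.01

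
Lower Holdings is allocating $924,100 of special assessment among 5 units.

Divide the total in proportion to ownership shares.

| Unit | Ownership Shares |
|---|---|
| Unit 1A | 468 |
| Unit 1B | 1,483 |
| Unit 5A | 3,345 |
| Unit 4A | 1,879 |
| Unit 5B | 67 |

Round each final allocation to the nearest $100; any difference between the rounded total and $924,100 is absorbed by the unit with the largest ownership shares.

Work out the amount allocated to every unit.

Unit 1A: $59,700 · Unit 1B: $189,200 · Unit 5A: $426,900 · Unit 4A: $239,800 · Unit 5B: $8,500

Ownership shares total: 468 + 1,483 + 3,345 + 1,879 + 67 = 7,242.
Raw shares: Unit 1A 59,718.14; Unit 1B 189,235.06; Unit 5A 426,831.61; Unit 4A 239,765.80; Unit 5B 8,549.39.
Rounded to nearest $100: Unit 1A $59,700; Unit 1B $189,200; Unit 5A $426,800; Unit 4A $239,800; Unit 5B $8,500. Sum = $924,000.
Difference $924,100 − $924,000 = +$100 applied to largest ownership shares (Unit 5A): Unit 5A becomes $426,900.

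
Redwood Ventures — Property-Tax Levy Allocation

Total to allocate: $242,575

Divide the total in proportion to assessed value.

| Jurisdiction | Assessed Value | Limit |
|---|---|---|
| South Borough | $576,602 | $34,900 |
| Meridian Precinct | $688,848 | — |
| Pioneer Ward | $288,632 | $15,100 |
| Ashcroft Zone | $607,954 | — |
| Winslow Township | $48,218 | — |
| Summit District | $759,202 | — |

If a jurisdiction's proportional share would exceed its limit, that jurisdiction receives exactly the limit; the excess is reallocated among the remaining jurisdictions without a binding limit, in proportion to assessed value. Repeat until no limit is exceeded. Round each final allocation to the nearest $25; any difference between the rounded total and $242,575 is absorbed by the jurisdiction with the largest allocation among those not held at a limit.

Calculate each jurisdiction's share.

South Borough: $34,900; Meridian Precinct: $63,050; Pioneer Ward: $15,100; Ashcroft Zone: $55,650; Winslow Township: $4,425; Summit District: $69,450

Assessed value total: 2,969,456.
Pro-rata shares before constraints: South Borough 47,102.64; Meridian Precinct 56,272.03; Pioneer Ward 23,578.36; Ashcroft Zone 49,663.79; Winslow Township 3,938.93; Summit District 62,019.25.
Held at cap: South Borough ($34,900), Pioneer Ward ($15,100); residual $192,575 reallocated over remaining assessed value 2,104,222.
Shares after redistribution: Meridian Precinct 63,042.26 → $63,050; Ashcroft Zone 55,638.97 → $55,650; Winslow Township 4,412.83 → $4,425; Summit District 69,480.94 → $69,475.
Rounding difference −$25 applied to Summit District → $69,450.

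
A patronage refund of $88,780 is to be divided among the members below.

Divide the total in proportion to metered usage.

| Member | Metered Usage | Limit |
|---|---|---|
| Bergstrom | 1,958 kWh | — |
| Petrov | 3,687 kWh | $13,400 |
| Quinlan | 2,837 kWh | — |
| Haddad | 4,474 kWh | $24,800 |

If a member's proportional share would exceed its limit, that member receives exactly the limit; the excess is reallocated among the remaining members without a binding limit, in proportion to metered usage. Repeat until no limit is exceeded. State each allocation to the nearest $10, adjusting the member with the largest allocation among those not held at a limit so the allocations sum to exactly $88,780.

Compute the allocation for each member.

Bergstrom: $20,650 | Petrov: $13,400 | Quinlan: $29,930 | Haddad: $24,800

Metered usage total: 12,956.
Proportional shares (ignoring caps): Bergstrom 13,417.05; Petrov 25,264.89; Quinlan 19,440.33; Haddad 30,657.74.
Cap binds for Petrov ($13,400), Haddad ($24,800); remaining pool $50,580 reallocated over remaining metered usage 4,795.
Shares after redistribution: Bergstrom 20,653.94 → $20,650; Quinlan 29,926.06 → $29,930.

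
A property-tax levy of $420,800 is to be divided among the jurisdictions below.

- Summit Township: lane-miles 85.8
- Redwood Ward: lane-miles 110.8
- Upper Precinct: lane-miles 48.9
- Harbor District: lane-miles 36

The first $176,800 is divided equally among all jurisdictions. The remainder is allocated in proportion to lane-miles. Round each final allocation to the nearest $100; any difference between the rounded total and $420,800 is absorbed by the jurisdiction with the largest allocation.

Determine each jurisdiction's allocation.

$176,800 shared equally gives $44,200 per jurisdiction.
Remainder $244,000 by lane-miles (total 281.5): Summit Township 74,370.16 → $74,400; Redwood Ward 96,039.79 → $96,000; Upper Precinct 42,385.79 → $42,400; Harbor District 31,204.26 → $31,200.
Totals: Summit Township $44,200 + $74,400 = $118,600; Redwood Ward $44,200 + $96,000 = $140,200; Upper Precinct $44,200 + $42,400 = $86,600; Harbor District $44,200 + $31,200 = $75,400.

Summit Township: $118,600 · Redwood Ward: $140,200 · Upper Precinct: $86,600 · Harbor District: $75,400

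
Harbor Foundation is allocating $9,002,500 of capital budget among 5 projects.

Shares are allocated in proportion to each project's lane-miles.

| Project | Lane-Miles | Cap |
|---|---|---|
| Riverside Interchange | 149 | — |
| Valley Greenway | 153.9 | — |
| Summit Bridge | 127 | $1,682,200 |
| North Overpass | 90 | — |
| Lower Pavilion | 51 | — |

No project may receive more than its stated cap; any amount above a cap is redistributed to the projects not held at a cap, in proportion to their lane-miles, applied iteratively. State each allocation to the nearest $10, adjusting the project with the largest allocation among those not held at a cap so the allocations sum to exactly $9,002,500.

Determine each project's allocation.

Sum of lane-miles: 570.9.
Unconstrained shares: Riverside Interchange 2,349,575.23; Valley Greenway 2,426,843.14; Summit Bridge 2,002,658.08; North Overpass 1,419,206.52; Lower Pavilion 804,217.03.
Cap binds for Summit Bridge ($1,682,200); balance $7,320,300 reallocated over remaining lane-miles 443.9.
Redistributed shares: Riverside Interchange 2,457,140.57 → $2,457,140; Valley Greenway 2,537,945.87 → $2,537,950; North Overpass 1,484,178.87 → $1,484,180; Lower Pavilion 841,034.69 → $841,030.

Riverside Interchange: $2,457,140; Valley Greenway: $2,537,950; Summit Bridge: $1,682,200; North Overpass: $1,484,180; Lower Pavilion: $841,030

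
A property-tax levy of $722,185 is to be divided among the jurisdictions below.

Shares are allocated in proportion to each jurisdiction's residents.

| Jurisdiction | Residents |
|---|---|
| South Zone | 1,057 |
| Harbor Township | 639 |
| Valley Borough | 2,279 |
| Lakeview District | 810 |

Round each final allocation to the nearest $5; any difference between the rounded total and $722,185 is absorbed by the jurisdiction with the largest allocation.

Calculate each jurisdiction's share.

Combined residents = 4,785.
Raw shares: South Zone 1,057/4,785 × $722,185 = 159,529.69; Harbor Township 639/4,785 × $722,185 = 96,442.26; Valley Borough 2,279/4,785 × $722,185 = 343,962.30; Lakeview District 810/4,785 × $722,185 = 122,250.75.
Rounded to nearest $5: South Zone $159,530; Harbor Township $96,440; Valley Borough $343,960; Lakeview District $122,250. Sum = $722,180.
Difference $722,185 − $722,180 = +$5 applied to largest allocation (Valley Borough): Valley Borough becomes $343,965.

South Zone: $159,530 · Harbor Township: $96,440 · Valley Borough: $343,965 · Lakeview District: $122,250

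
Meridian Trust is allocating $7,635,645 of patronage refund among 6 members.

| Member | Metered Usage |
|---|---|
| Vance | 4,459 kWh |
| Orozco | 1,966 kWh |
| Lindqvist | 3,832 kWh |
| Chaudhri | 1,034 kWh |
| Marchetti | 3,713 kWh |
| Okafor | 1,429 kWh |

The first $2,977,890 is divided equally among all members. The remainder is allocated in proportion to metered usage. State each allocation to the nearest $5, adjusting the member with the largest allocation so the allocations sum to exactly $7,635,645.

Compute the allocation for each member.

Equal tier: $2,977,890 ÷ 6 = $496,315 apiece.
Remainder $4,657,755 by metered usage (total 16,433): Vance 1,263,855.02 → $1,263,855; Orozco 557,241.30 → $557,240; Lindqvist 1,086,138.69 → $1,086,140; Chaudhri 293,076.05 → $293,075; Marchetti 1,052,409.44 → $1,052,410; Okafor 405,034.50 → $405,035.
Totals: Vance $496,315 + $1,263,855 = $1,760,170; Orozco $496,315 + $557,240 = $1,053,555; Lindqvist $496,315 + $1,086,140 = $1,582,455; Chaudhri $496,315 + $293,075 = $789,390; Marchetti $496,315 + $1,052,410 = $1,548,725; Okafor $496,315 + $405,035 = $901,350.

Vance: $1,760,170 | Orozco: $1,053,555 | Lindqvist: $1,582,455 | Chaudhri: $789,390 | Marchetti: $1,548,725 | Okafor: $901,350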